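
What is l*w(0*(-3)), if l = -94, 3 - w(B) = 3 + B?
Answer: 0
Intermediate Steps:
w(B) = -B (w(B) = 3 - (3 + B) = 3 + (-3 - B) = -B)
l*w(0*(-3)) = -(-94)*0*(-3) = -(-94)*0 = -94*0 = 0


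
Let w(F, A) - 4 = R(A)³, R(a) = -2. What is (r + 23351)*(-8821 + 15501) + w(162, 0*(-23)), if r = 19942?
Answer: 289197236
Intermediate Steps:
w(F, A) = -4 (w(F, A) = 4 + (-2)³ = 4 - 8 = -4)
(r + 23351)*(-8821 + 15501) + w(162, 0*(-23)) = (19942 + 23351)*(-8821 + 15501) - 4 = 43293*6680 - 4 = 289197240 - 4 = 289197236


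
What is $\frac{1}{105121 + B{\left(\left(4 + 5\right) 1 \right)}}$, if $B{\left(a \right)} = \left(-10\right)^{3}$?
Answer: $\frac{1}{104121} \approx 9.6042 \cdot 10^{-6}$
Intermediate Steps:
$B{\left(a \right)} = -1000$
$\frac{1}{105121 + B{\left(\left(4 + 5\right) 1 \right)}} = \frac{1}{105121 - 1000} = \frac{1}{104121}$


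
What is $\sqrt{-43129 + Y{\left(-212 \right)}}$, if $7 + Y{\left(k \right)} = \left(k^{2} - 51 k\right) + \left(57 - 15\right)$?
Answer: $\sqrt{12662} \approx 112.53$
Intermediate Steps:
$Y{\left(k \right)} = 35 + k^{2} - 51 k$ ($Y{\left(k \right)} = -7 + \left(\left(k^{2} - 51 k\right) + \left(57 - 15\right)\right) = -7 + \left(\left(k^{2} - 51 k\right) + 42\right) = -7 + \left(42 + k^{2} - 51 k\right) = 35 + k^{2} - 51 k$)
$\sqrt{-43129 + Y{\left(-212 \right)}} = \sqrt{-43129 + \left(35 + \left(-212\right)^{2} - -10812\right)} = \sqrt{-43129 + \left(35 + 44944 + 10812\right)} = \sqrt{-43129 + 55791} = \sqrt{12662}$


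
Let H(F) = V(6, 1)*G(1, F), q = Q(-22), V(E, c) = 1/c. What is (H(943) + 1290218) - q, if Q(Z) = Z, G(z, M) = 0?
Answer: 1290240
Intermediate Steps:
q = -22
H(F) = 0 (H(F) = 0/1 = 1*0 = 0)
(H(943) + 1290218) - q = (0 + 1290218) - 1*(-22) = 1290218 + 22 = 1290240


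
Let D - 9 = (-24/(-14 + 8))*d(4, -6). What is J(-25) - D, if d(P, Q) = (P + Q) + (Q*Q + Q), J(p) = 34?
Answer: -87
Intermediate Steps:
d(P, Q) = P + Q² + 2*Q (d(P, Q) = (P + Q) + (Q² + Q) = (P + Q) + (Q + Q²) = P + Q² + 2*Q)
D = 121 (D = 9 + (-24/(-14 + 8))*(4 + (-6)² + 2*(-6)) = 9 + (-24/(-6))*(4 + 36 - 12) = 9 - ⅙*(-24)*28 = 9 + 4*28 = 9 + 112 = 121)
J(-25) - D = 34 - 1*121 = 34 - 121 = -87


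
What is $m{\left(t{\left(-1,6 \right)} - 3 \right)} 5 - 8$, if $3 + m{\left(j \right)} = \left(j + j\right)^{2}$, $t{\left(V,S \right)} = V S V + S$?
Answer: $1597$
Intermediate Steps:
$t{\left(V,S \right)} = S + S V^{2}$ ($t{\left(V,S \right)} = S V V + S = S V^{2} + S = S + S V^{2}$)
$m{\left(j \right)} = -3 + 4 j^{2}$ ($m{\left(j \right)} = -3 + \left(j + j\right)^{2} = -3 + \left(2 j\right)^{2} = -3 + 4 j^{2}$)
$m{\left(t{\left(-1,6 \right)} - 3 \right)} 5 - 8 = \left(-3 + 4 \left(6 \left(1 + \left(-1\right)^{2}\right) - 3\right)^{2}\right) 5 - 8 = \left(-3 + 4 \left(6 \left(1 + 1\right) - 3\right)^{2}\right) 5 - 8 = \left(-3 + 4 \left(6 \cdot 2 - 3\right)^{2}\right) 5 - 8 = \left(-3 + 4 \left(12 - 3\right)^{2}\right) 5 - 8 = \left(-3 + 4 \cdot 9^{2}\right) 5 - 8 = \left(-3 + 4 \cdot 81\right) 5 - 8 = \left(-3 + 324\right) 5 - 8 = 321 \cdot 5 - 8 = 1605 - 8 = 1597$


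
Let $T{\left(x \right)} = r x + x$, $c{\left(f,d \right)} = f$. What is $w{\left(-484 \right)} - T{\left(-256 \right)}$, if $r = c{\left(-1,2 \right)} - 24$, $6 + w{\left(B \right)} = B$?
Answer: $-6634$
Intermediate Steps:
$w{\left(B \right)} = -6 + B$
$r = -25$ ($r = -1 - 24 = -25$)
$T{\left(x \right)} = - 24 x$ ($T{\left(x \right)} = - 25 x + x = - 24 x$)
$w{\left(-484 \right)} - T{\left(-256 \right)} = \left(-6 - 484\right) - \left(-24\right) \left(-256\right) = -490 - 6144 = -6634$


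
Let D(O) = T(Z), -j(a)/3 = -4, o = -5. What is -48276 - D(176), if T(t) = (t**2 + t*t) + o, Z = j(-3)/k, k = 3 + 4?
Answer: -2365567/49 ≈ -48277.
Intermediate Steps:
k = 7
j(a) = 12 (j(a) = -3*(-4) = 12)
Z = 12/7 ≈ 1.7143
T(t) = -5 + 2*t**2 (T(t) = (t**2 + t*t) - 5 = (t**2 + t**2) - 5 = 2*t**2 - 5 = -5 + 2*t**2)
D(O) = 43/49 (D(O) = -5 + 2*(12/7)**2 = -5 + 2*(144/49) = -5 + 288/49 = 43/49)
-48276 - D(176) = -48276 - 1*43/49 = -48276 - 43/49 = -2365567/49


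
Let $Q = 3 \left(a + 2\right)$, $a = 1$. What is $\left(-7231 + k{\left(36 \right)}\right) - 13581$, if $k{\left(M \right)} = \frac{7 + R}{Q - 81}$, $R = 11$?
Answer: $- \frac{83249}{4} \approx -20812.0$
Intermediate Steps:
$Q = 9$ ($Q = 3 \left(1 + 2\right) = 3 \cdot 3 = 9$)
$k{\left(M \right)} = - \frac{1}{4}$ ($k{\left(M \right)} = \frac{7 + 11}{9 - 81} = \frac{18}{-72} = 18 \left(- \frac{1}{72}\right) = - \frac{1}{4}$)
$\left(-7231 + k{\left(36 \right)}\right) - 13581 = \left(-7231 - \frac{1}{4}\right) - 13581 = - \frac{28925}{4} - 13581 = - \frac{83249}{4}$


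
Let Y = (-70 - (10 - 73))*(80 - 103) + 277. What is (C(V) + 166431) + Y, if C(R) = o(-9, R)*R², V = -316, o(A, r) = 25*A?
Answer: -22300731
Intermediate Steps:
C(R) = -225*R² (C(R) = (25*(-9))*R² = -225*R²)
Y = 438 (Y = (-70 - 1*(-63))*(-23) + 277 = (-70 + 63)*(-23) + 277 = -7*(-23) + 277 = 161 + 277 = 438)
(C(V) + 166431) + Y = (-225*(-316)² + 166431) + 438 = (-225*99856 + 166431) + 438 = (-22467600 + 166431) + 438 = -22301169 + 438 = -22300731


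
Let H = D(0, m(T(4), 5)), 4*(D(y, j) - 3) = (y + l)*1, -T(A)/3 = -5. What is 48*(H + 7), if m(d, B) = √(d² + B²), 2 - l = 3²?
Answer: 396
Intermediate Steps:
l = -7 (l = 2 - 1*3² = 2 - 1*9 = 2 - 9 = -7)
T(A) = 15 (T(A) = -3*(-5) = 15)
m(d, B) = √(B² + d²)
D(y, j) = 5/4 + y/4 (D(y, j) = 3 + ((y - 7)*1)/4 = 3 + ((-7 + y)*1)/4 = 3 + (-7 + y)/4 = 3 + (-7/4 + y/4) = 5/4 + y/4)
H = 5/4 (H = 5/4 + (¼)*0 = 5/4 + 0 = 5/4 ≈ 1.2500)
48*(H + 7) = 48*(5/4 + 7) = 48*(33/4) = 396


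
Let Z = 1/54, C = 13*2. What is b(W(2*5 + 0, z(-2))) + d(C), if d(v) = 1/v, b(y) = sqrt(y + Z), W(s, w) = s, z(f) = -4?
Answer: 1/26 + sqrt(3246)/18 ≈ 3.2037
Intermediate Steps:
C = 26
Z = 1/54 ≈ 0.018519
b(y) = sqrt(1/54 + y) (b(y) = sqrt(y + 1/54) = sqrt(1/54 + y))
b(W(2*5 + 0, z(-2))) + d(C) = sqrt(6 + 324*(2*5 + 0))/18 + 1/26 = sqrt(6 + 324*(10 + 0))/18 + 1/26 = sqrt(6 + 324*10)/18 + 1/26 = sqrt(6 + 3240)/18 + 1/26 = sqrt(3246)/18 + 1/26 = 1/26 + sqrt(3246)/18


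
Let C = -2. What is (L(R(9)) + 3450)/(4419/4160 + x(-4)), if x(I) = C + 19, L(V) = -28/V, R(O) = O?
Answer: 129051520/676251 ≈ 190.83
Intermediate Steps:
x(I) = 17 (x(I) = -2 + 19 = 17)
(L(R(9)) + 3450)/(4419/4160 + x(-4)) = (-28/9 + 3450)/(4419/4160 + 17) = 31022/(9*(75139/4160)) = (31022/9)*(4160/75139) = 129051520/676251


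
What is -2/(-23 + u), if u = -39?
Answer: 1/31 ≈ 0.032258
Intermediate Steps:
-2/(-23 + u) = -2/(-23 - 39) = -2/(-62) = -1/62*(-2) = 1/31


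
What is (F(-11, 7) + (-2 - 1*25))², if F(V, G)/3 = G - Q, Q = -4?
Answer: 36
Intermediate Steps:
F(V, G) = 12 + 3*G (F(V, G) = 3*(G - 1*(-4)) = 3*(G + 4) = 3*(4 + G) = 12 + 3*G)
(F(-11, 7) + (-2 - 1*25))² = ((12 + 3*7) + (-2 - 1*25))² = ((12 + 21) + (-2 - 25))² = (33 - 27)² = 6² = 36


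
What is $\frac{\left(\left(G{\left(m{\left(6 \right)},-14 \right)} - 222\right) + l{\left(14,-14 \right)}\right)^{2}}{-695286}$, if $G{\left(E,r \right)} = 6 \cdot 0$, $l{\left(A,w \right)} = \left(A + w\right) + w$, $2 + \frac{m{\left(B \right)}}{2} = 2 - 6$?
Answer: $- \frac{27848}{347643} \approx -0.080105$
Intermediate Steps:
$m{\left(B \right)} = -12$ ($m{\left(B \right)} = -4 + 2 \left(2 - 6\right) = -4 + 2 \left(-4\right) = -4 - 8 = -12$)
$l{\left(A,w \right)} = A + 2 w$
$G{\left(E,r \right)} = 0$
$\frac{\left(\left(G{\left(m{\left(6 \right)},-14 \right)} - 222\right) + l{\left(14,-14 \right)}\right)^{2}}{-695286} = \frac{\left(\left(0 - 222\right) + \left(14 + 2 \left(-14\right)\right)\right)^{2}}{-695286} = \left(\left(0 - 222\right) + \left(14 - 28\right)\right)^{2} \left(- \frac{1}{695286}\right) = \left(-222 - 14\right)^{2} \left(- \frac{1}{695286}\right) = \left(-236\right)^{2} \left(- \frac{1}{695286}\right) = 55696 \left(- \frac{1}{695286}\right) = - \frac{27848}{347643}$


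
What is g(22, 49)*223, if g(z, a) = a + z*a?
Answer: 251321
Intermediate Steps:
g(z, a) = a + a*z
g(22, 49)*223 = (49*(1 + 22))*223 = (49*23)*223 = 1127*223 = 251321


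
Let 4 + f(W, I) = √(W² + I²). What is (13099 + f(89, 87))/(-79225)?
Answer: -2619/15845 - √15490/79225 ≈ -0.16686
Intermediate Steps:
f(W, I) = -4 + √(I² + W²) (f(W, I) = -4 + √(W² + I²) = -4 + √(I² + W²))
(13099 + f(89, 87))/(-79225) = (13099 + (-4 + √(87² + 89²)))/(-79225) = (13099 + (-4 + √(7569 + 7921)))*(-1/79225) = (13099 + (-4 + √15490))*(-1/79225) = (13095 + √15490)*(-1/79225) = -2619/15845 - √15490/79225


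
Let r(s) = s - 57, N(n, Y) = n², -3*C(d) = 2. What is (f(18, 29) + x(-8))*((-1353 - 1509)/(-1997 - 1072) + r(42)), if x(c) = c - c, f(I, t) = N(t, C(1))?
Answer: -4034277/341 ≈ -11831.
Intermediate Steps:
C(d) = -⅔ (C(d) = -⅓*2 = -⅔)
f(I, t) = t²
r(s) = -57 + s
x(c) = 0
(f(18, 29) + x(-8))*((-1353 - 1509)/(-1997 - 1072) + r(42)) = (29² + 0)*((-1353 - 1509)/(-1997 - 1072) + (-57 + 42)) = (841 + 0)*(-2862/(-3069) - 15) = 841*(-2862*(-1/3069) - 15) = 841*(318/341 - 15) = 841*(-4797/341) = -4034277/341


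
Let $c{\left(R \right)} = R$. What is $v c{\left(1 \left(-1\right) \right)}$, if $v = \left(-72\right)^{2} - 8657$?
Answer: $3473$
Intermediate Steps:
$v = -3473$ ($v = 5184 - 8657 = -3473$)
$v c{\left(1 \left(-1\right) \right)} = - 3473 \cdot 1 \left(-1\right) = \left(-3473\right) \left(-1\right) = 3473$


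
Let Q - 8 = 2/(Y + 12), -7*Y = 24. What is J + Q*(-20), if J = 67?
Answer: -293/3 ≈ -97.667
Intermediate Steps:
Y = -24/7 (Y = -⅐*24 = -24/7 ≈ -3.4286)
Q = 247/30 (Q = 8 + 2/(-24/7 + 12) = 8 + 2/(60/7) = 8 + 2*(7/60) = 8 + 7/30 = 247/30 ≈ 8.2333)
J + Q*(-20) = 67 + (247/30)*(-20) = 67 - 494/3 = -293/3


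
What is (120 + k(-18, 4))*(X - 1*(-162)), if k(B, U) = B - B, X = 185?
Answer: 41640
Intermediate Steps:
k(B, U) = 0
(120 + k(-18, 4))*(X - 1*(-162)) = (120 + 0)*(185 - 1*(-162)) = 120*(185 + 162) = 120*347 = 41640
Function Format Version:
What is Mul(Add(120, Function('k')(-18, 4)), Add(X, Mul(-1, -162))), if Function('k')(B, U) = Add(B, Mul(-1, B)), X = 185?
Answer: 41640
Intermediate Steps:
Function('k')(B, U) = 0
Mul(Add(120, Function('k')(-18, 4)), Add(X, Mul(-1, -162))) = Mul(Add(120, 0), Add(185, Mul(-1, -162))) = Mul(120, Add(185, 162)) = Mul(120, 347) = 41640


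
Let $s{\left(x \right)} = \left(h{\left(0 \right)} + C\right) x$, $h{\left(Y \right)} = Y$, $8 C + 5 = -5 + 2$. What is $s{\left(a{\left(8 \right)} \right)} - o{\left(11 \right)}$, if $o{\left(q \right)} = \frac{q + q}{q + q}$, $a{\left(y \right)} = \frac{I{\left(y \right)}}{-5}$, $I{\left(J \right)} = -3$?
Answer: $- \frac{8}{5} \approx -1.6$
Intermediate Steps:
$C = -1$ ($C = - \frac{5}{8} + \frac{-5 + 2}{8} = - \frac{5}{8} + \frac{1}{8} \left(-3\right) = - \frac{5}{8} - \frac{3}{8} = -1$)
$a{\left(y \right)} = \frac{3}{5}$ ($a{\left(y \right)} = - \frac{3}{-5} = \left(-3\right) \left(- \frac{1}{5}\right) = \frac{3}{5}$)
$o{\left(q \right)} = 1$ ($o{\left(q \right)} = \frac{2 q}{2 q} = 2 q \frac{1}{2 q} = 1$)
$s{\left(x \right)} = - x$ ($s{\left(x \right)} = \left(0 - 1\right) x = - x$)
$s{\left(a{\left(8 \right)} \right)} - o{\left(11 \right)} = \left(-1\right) \frac{3}{5} - 1 = - \frac{3}{5} - 1 = - \frac{8}{5}$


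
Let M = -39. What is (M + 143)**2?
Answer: 10816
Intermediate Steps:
(M + 143)**2 = (-39 + 143)**2 = 104**2 = 10816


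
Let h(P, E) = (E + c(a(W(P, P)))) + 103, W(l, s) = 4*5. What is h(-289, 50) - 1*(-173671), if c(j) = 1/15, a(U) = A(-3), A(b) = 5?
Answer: 2607361/15 ≈ 1.7382e+5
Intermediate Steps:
W(l, s) = 20
a(U) = 5
c(j) = 1/15
h(P, E) = 1546/15 + E (h(P, E) = (E + 1/15) + 103 = (1/15 + E) + 103 = 1546/15 + E)
h(-289, 50) - 1*(-173671) = (1546/15 + 50) - 1*(-173671) = 2296/15 + 173671 = 2607361/15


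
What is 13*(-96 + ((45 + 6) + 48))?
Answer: 39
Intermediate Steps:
13*(-96 + ((45 + 6) + 48)) = 13*(-96 + (51 + 48)) = 13*(-96 + 99) = 13*3 = 39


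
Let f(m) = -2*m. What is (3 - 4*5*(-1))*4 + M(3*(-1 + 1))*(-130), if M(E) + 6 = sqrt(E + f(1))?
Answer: 872 - 130*I*sqrt(2) ≈ 872.0 - 183.85*I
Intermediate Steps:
M(E) = -6 + sqrt(-2 + E) (M(E) = -6 + sqrt(E - 2*1) = -6 + sqrt(E - 2) = -6 + sqrt(-2 + E))
(3 - 4*5*(-1))*4 + M(3*(-1 + 1))*(-130) = (3 - 4*5*(-1))*4 + (-6 + sqrt(-2 + 3*(-1 + 1)))*(-130) = (3 - 20*(-1))*4 + (-6 + sqrt(-2 + 3*0))*(-130) = (3 + 20)*4 + (-6 + sqrt(-2 + 0))*(-130) = 23*4 + (-6 + sqrt(-2))*(-130) = 92 + (-6 + I*sqrt(2))*(-130) = 92 + (780 - 130*I*sqrt(2)) = 872 - 130*I*sqrt(2)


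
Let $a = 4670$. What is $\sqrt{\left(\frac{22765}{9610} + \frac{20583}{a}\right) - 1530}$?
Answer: $\frac{i \sqrt{7981064536985}}{72385} \approx 39.029 i$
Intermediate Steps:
$\sqrt{\left(\frac{22765}{9610} + \frac{20583}{a}\right) - 1530} = \sqrt{\left(\frac{22765}{9610} + \frac{20583}{4670}\right) - 1530} = \sqrt{\left(22765 \cdot \frac{1}{9610} + 20583 \cdot \frac{1}{4670}\right) - 1530} = \sqrt{\left(\frac{4553}{1922} + \frac{20583}{4670}\right) - 1530} = \sqrt{\frac{15205759}{2243935} - 1530} = \sqrt{- \frac{3418014791}{2243935}} = \frac{i \sqrt{7981064536985}}{72385}$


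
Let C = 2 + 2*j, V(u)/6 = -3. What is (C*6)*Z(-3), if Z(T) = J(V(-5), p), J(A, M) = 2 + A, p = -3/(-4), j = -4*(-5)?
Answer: -4032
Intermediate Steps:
j = 20
V(u) = -18 (V(u) = 6*(-3) = -18)
p = ¾ (p = -3*(-¼) = ¾ ≈ 0.75000)
Z(T) = -16 (Z(T) = 2 - 18 = -16)
C = 42 (C = 2 + 2*20 = 2 + 40 = 42)
(C*6)*Z(-3) = (42*6)*(-16) = 252*(-16) = -4032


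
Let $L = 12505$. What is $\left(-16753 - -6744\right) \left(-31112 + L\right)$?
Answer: $186237463$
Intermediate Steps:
$\left(-16753 - -6744\right) \left(-31112 + L\right) = \left(-16753 - -6744\right) \left(-31112 + 12505\right) = \left(-16753 + 6744\right) \left(-18607\right) = \left(-10009\right) \left(-18607\right) = 186237463$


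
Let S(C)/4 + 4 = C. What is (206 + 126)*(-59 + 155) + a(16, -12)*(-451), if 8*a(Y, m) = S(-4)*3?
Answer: 37284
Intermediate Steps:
S(C) = -16 + 4*C
a(Y, m) = -12 (a(Y, m) = ((-16 + 4*(-4))*3)/8 = ((-16 - 16)*3)/8 = (-32*3)/8 = (⅛)*(-96) = -12)
(206 + 126)*(-59 + 155) + a(16, -12)*(-451) = (206 + 126)*(-59 + 155) - 12*(-451) = 332*96 + 5412 = 31872 + 5412 = 37284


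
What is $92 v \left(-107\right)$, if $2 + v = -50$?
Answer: $511888$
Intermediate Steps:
$v = -52$ ($v = -2 - 50 = -52$)
$92 v \left(-107\right) = 92 \left(-52\right) \left(-107\right) = \left(-4784\right) \left(-107\right) = 511888$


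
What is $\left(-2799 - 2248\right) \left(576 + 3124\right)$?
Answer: $-18673900$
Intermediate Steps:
$\left(-2799 - 2248\right) \left(576 + 3124\right) = \left(-5047\right) 3700 = -18673900$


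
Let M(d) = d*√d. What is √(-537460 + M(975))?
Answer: √(-537460 + 4875*√39) ≈ 712.05*I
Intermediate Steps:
M(d) = d^(3/2)
√(-537460 + M(975)) = √(-537460 + 975^(3/2)) = √(-537460 + 4875*√39)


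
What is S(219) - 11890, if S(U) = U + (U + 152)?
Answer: -11300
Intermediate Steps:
S(U) = 152 + 2*U (S(U) = U + (152 + U) = 152 + 2*U)
S(219) - 11890 = (152 + 2*219) - 11890 = (152 + 438) - 11890 = 590 - 11890 = -11300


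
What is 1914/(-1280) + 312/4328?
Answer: -492777/346240 ≈ -1.4232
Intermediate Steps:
1914/(-1280) + 312/4328 = 1914*(-1/1280) + 312*(1/4328) = -957/640 + 39/541 = -492777/346240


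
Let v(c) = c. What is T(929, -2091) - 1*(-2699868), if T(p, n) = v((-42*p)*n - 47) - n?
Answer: 84288550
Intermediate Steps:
T(p, n) = -47 - n - 42*n*p (T(p, n) = ((-42*p)*n - 47) - n = (-42*n*p - 47) - n = (-47 - 42*n*p) - n = -47 - n - 42*n*p)
T(929, -2091) - 1*(-2699868) = (-47 - 1*(-2091) - 42*(-2091)*929) - 1*(-2699868) = (-47 + 2091 + 81586638) + 2699868 = 81588682 + 2699868 = 84288550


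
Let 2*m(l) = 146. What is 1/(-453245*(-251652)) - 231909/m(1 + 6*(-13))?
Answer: -26451543030702587/8326380784020 ≈ -3176.8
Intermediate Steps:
m(l) = 73 (m(l) = (½)*146 = 73)
1/(-453245*(-251652)) - 231909/m(1 + 6*(-13)) = 1/(-453245*(-251652)) - 231909/73 = -1/453245*(-1/251652) - 231909*1/73 = 1/114060010740 - 231909/73 = -26451543030702587/8326380784020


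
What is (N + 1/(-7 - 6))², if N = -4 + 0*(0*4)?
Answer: 2809/169 ≈ 16.621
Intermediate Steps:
N = -4 (N = -4 + 0*0 = -4 + 0 = -4)
(N + 1/(-7 - 6))² = (-4 + 1/(-7 - 6))² = (-4 + 1/(-13))² = (-4 - 1/13)² = (-53/13)² = 2809/169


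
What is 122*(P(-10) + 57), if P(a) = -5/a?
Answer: 7015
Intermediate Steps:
122*(P(-10) + 57) = 122*(-5/(-10) + 57) = 122*(-5*(-1/10) + 57) = 122*(1/2 + 57) = 122*(115/2) = 7015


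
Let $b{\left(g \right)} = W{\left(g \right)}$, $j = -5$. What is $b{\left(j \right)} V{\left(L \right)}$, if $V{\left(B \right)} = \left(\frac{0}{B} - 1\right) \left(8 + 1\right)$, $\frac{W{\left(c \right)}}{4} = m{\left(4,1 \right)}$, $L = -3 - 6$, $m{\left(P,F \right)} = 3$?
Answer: $-108$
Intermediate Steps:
$L = -9$ ($L = -3 - 6 = -9$)
$W{\left(c \right)} = 12$ ($W{\left(c \right)} = 4 \cdot 3 = 12$)
$b{\left(g \right)} = 12$
$V{\left(B \right)} = -9$ ($V{\left(B \right)} = \left(0 - 1\right) 9 = \left(-1\right) 9 = -9$)
$b{\left(j \right)} V{\left(L \right)} = 12 \left(-9\right) = -108$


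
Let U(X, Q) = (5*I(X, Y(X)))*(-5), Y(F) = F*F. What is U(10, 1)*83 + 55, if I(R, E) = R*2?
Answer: -41445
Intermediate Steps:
Y(F) = F**2
I(R, E) = 2*R
U(X, Q) = -50*X (U(X, Q) = (5*(2*X))*(-5) = (10*X)*(-5) = -50*X)
U(10, 1)*83 + 55 = -50*10*83 + 55 = -500*83 + 55 = -41500 + 55 = -41445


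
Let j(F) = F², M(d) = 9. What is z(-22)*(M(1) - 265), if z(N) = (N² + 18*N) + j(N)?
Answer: -146432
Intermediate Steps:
z(N) = 2*N² + 18*N (z(N) = (N² + 18*N) + N² = 2*N² + 18*N)
z(-22)*(M(1) - 265) = (2*(-22)*(9 - 22))*(9 - 265) = (2*(-22)*(-13))*(-256) = 572*(-256) = -146432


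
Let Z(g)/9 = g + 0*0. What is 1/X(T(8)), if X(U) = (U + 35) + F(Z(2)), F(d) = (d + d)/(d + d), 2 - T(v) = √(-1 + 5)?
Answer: 1/36 ≈ 0.027778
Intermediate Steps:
T(v) = 0 (T(v) = 2 - √(-1 + 5) = 2 - √4 = 2 - 1*2 = 2 - 2 = 0)
Z(g) = 9*g (Z(g) = 9*(g + 0*0) = 9*(g + 0) = 9*g)
F(d) = 1 (F(d) = (2*d)/((2*d)) = (2*d)*(1/(2*d)) = 1)
X(U) = 36 + U (X(U) = (U + 35) + 1 = (35 + U) + 1 = 36 + U)
1/X(T(8)) = 1/(36 + 0) = 1/36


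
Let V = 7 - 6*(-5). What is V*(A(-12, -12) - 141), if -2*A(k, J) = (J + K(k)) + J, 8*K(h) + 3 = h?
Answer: -75813/16 ≈ -4738.3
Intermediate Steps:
K(h) = -3/8 + h/8
V = 37 (V = 7 + 30 = 37)
A(k, J) = 3/16 - J - k/16 (A(k, J) = -((J + (-3/8 + k/8)) + J)/2 = -((-3/8 + J + k/8) + J)/2 = -(-3/8 + 2*J + k/8)/2 = 3/16 - J - k/16)
V*(A(-12, -12) - 141) = 37*((3/16 - 1*(-12) - 1/16*(-12)) - 141) = 37*((3/16 + 12 + ¾) - 141) = 37*(207/16 - 141) = 37*(-2049/16) = -75813/16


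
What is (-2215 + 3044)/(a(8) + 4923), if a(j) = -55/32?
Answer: 26528/157481 ≈ 0.16845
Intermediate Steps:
a(j) = -55/32 (a(j) = -55*1/32 = -55/32)
(-2215 + 3044)/(a(8) + 4923) = (-2215 + 3044)/(-55/32 + 4923) = 829/(157481/32) = 829*(32/157481) = 26528/157481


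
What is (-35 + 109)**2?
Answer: 5476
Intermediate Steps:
(-35 + 109)**2 = 74**2 = 5476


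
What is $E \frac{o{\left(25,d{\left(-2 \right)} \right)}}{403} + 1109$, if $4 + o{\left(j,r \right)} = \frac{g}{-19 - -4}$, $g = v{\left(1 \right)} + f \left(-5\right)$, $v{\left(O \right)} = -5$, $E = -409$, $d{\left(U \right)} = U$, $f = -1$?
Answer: $\frac{448563}{403} \approx 1113.1$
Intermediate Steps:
$g = 0$ ($g = -5 - -5 = -5 + 5 = 0$)
$o{\left(j,r \right)} = -4$ ($o{\left(j,r \right)} = -4 + \frac{0}{-19 - -4} = -4 + \frac{0}{-19 + 4} = -4 + \frac{0}{-15} = -4 + 0 \left(- \frac{1}{15}\right) = -4 + 0 = -4$)
$E \frac{o{\left(25,d{\left(-2 \right)} \right)}}{403} + 1109 = - 409 \left(- \frac{4}{403}\right) + 1109 = - 409 \left(\left(-4\right) \frac{1}{403}\right) + 1109 = \left(-409\right) \left(- \frac{4}{403}\right) + 1109 = \frac{1636}{403} + 1109 = \frac{448563}{403}$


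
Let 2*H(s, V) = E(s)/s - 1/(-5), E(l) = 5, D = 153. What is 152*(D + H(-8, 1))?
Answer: 232237/10 ≈ 23224.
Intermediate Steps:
H(s, V) = ⅒ + 5/(2*s) (H(s, V) = (5/s - 1/(-5))/2 = (5/s - 1*(-⅕))/2 = (5/s + ⅕)/2 = (⅕ + 5/s)/2 = ⅒ + 5/(2*s))
152*(D + H(-8, 1)) = 152*(153 + (⅒)*(25 - 8)/(-8)) = 152*(153 + (⅒)*(-⅛)*17) = 152*(153 - 17/80) = 152*(12223/80) = 232237/10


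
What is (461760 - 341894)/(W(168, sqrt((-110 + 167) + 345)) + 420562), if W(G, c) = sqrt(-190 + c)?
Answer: 119866/(420562 + I*sqrt(190 - sqrt(402))) ≈ 0.28501 - 8.8348e-6*I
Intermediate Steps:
(461760 - 341894)/(W(168, sqrt((-110 + 167) + 345)) + 420562) = (461760 - 341894)/(sqrt(-190 + sqrt((-110 + 167) + 345)) + 420562) = 119866/(sqrt(-190 + sqrt(57 + 345)) + 420562) = 119866/(sqrt(-190 + sqrt(402)) + 420562) = 119866/(420562 + sqrt(-190 + sqrt(402)))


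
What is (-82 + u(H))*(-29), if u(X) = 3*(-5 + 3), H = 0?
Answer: 2552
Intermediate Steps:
u(X) = -6 (u(X) = 3*(-2) = -6)
(-82 + u(H))*(-29) = (-82 - 6)*(-29) = -88*(-29) = 2552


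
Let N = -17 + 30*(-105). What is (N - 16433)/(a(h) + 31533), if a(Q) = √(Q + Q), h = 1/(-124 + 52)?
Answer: -4449936960/7159176641 + 23520*I/7159176641 ≈ -0.62157 + 3.2853e-6*I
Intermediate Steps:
h = -1/72 (h = 1/(-72) = -1/72 ≈ -0.013889)
a(Q) = √2*√Q (a(Q) = √(2*Q) = √2*√Q)
N = -3167 (N = -17 - 3150 = -3167)
(N - 16433)/(a(h) + 31533) = (-3167 - 16433)/(√2*√(-1/72) + 31533) = -19600/(√2*(I*√2/12) + 31533) = -19600/(I/6 + 31533) = -19600*36*(31533 - I/6)/35795883205 = -141120*(31533 - I/6)/7159176641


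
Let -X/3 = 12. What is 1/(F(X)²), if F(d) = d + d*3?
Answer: 1/20736 ≈ 4.8225e-5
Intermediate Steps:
X = -36 (X = -3*12 = -36)
F(d) = 4*d (F(d) = d + 3*d = 4*d)
1/(F(X)²) = 1/((4*(-36))²) = 1/((-144)²) = 1/20736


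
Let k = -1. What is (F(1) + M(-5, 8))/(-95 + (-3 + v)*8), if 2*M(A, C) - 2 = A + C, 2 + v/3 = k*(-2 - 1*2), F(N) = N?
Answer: -7/142 ≈ -0.049296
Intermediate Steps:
v = 6 (v = -6 + 3*(-(-2 - 1*2)) = -6 + 3*(-(-2 - 2)) = -6 + 3*(-1*(-4)) = -6 + 3*4 = -6 + 12 = 6)
M(A, C) = 1 + A/2 + C/2 (M(A, C) = 1 + (A + C)/2 = 1 + (A/2 + C/2) = 1 + A/2 + C/2)
(F(1) + M(-5, 8))/(-95 + (-3 + v)*8) = (1 + (1 + (½)*(-5) + (½)*8))/(-95 + (-3 + 6)*8) = (1 + (1 - 5/2 + 4))/(-95 + 3*8) = (1 + 5/2)/(-95 + 24) = (7/2)/(-71) = (7/2)*(-1/71) = -7/142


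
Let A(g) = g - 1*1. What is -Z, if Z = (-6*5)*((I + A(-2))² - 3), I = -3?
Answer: 990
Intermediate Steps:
A(g) = -1 + g (A(g) = g - 1 = -1 + g)
Z = -990 (Z = (-6*5)*((-3 + (-1 - 2))² - 3) = -30*((-3 - 3)² - 3) = -30*((-6)² - 3) = -30*(36 - 3) = -30*33 = -990)
-Z = -1*(-990) = 990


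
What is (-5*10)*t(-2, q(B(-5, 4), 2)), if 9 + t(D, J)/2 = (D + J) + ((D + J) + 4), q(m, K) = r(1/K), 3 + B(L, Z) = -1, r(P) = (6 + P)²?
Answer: -7550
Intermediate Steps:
B(L, Z) = -4 (B(L, Z) = -3 - 1 = -4)
q(m, K) = (6 + 1/K)²
t(D, J) = -10 + 4*D + 4*J (t(D, J) = -18 + 2*((D + J) + ((D + J) + 4)) = -18 + 2*((D + J) + (4 + D + J)) = -18 + 2*(4 + 2*D + 2*J) = -18 + (8 + 4*D + 4*J) = -10 + 4*D + 4*J)
(-5*10)*t(-2, q(B(-5, 4), 2)) = (-5*10)*(-10 + 4*(-2) + 4*((1 + 6*2)²/2²)) = -50*(-10 - 8 + 4*((1 + 12)²/4)) = -50*(-10 - 8 + 4*((¼)*13²)) = -50*(-10 - 8 + 4*((¼)*169)) = -50*(-10 - 8 + 4*(169/4)) = -50*(-10 - 8 + 169) = -50*151 = -7550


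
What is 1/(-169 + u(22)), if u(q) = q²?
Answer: 1/315 ≈ 0.0031746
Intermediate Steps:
1/(-169 + u(22)) = 1/(-169 + 22²) = 1/(-169 + 484) = 1/315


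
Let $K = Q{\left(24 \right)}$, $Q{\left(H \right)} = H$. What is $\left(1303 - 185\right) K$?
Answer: $26832$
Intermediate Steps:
$K = 24$
$\left(1303 - 185\right) K = \left(1303 - 185\right) 24 = 1118 \cdot 24 = 26832$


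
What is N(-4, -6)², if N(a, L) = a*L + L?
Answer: 324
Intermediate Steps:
N(a, L) = L + L*a (N(a, L) = L*a + L = L + L*a)
N(-4, -6)² = (-6*(1 - 4))² = (-6*(-3))² = 18² = 324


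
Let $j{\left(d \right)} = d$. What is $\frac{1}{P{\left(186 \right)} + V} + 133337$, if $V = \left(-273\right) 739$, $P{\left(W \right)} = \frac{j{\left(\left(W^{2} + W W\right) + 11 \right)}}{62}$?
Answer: $\frac{1658593743345}{12439111} \approx 1.3334 \cdot 10^{5}$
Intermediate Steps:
$P{\left(W \right)} = \frac{11}{62} + \frac{W^{2}}{31}$ ($P{\left(W \right)} = \frac{\left(W^{2} + W W\right) + 11}{62} = \left(\left(W^{2} + W^{2}\right) + 11\right) \frac{1}{62} = \left(2 W^{2} + 11\right) \frac{1}{62} = \left(11 + 2 W^{2}\right) \frac{1}{62} = \frac{11}{62} + \frac{W^{2}}{31}$)
$V = -201747$
$\frac{1}{P{\left(186 \right)} + V} + 133337 = \frac{1}{\left(\frac{11}{62} + \frac{186^{2}}{31}\right) - 201747} + 133337 = \frac{1}{\left(\frac{11}{62} + \frac{1}{31} \cdot 34596\right) - 201747} + 133337 = \frac{1}{\left(\frac{11}{62} + 1116\right) - 201747} + 133337 = \frac{1}{\frac{69203}{62} - 201747} + 133337 = \frac{1}{- \frac{12439111}{62}} + 133337 = - \frac{62}{12439111} + 133337 = \frac{1658593743345}{12439111}$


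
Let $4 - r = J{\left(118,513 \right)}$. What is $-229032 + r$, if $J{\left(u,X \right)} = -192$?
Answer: $-228836$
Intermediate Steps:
$r = 196$ ($r = 4 - -192 = 4 + 192 = 196$)
$-229032 + r = -229032 + 196 = -228836$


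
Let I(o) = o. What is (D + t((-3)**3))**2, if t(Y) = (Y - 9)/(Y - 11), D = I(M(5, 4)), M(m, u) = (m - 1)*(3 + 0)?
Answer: 60516/361 ≈ 167.63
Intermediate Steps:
M(m, u) = -3 + 3*m (M(m, u) = (-1 + m)*3 = -3 + 3*m)
D = 12 (D = -3 + 3*5 = -3 + 15 = 12)
t(Y) = (-9 + Y)/(-11 + Y)
(D + t((-3)**3))**2 = (12 + (-9 + (-3)**3)/(-11 + (-3)**3))**2 = (12 + (-9 - 27)/(-11 - 27))**2 = (12 - 36/(-38))**2 = (12 - 1/38*(-36))**2 = (12 + 18/19)**2 = (246/19)**2 = 60516/361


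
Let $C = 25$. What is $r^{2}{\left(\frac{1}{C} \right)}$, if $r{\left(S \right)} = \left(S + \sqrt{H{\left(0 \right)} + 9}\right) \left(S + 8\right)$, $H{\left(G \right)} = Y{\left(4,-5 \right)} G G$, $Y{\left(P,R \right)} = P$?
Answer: $\frac{233356176}{390625} \approx 597.39$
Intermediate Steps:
$H{\left(G \right)} = 4 G^{2}$ ($H{\left(G \right)} = 4 G G = 4 G^{2}$)
$r{\left(S \right)} = \left(3 + S\right) \left(8 + S\right)$ ($r{\left(S \right)} = \left(S + \sqrt{4 \cdot 0^{2} + 9}\right) \left(S + 8\right) = \left(S + \sqrt{4 \cdot 0 + 9}\right) \left(8 + S\right) = \left(S + \sqrt{0 + 9}\right) \left(8 + S\right) = \left(S + \sqrt{9}\right) \left(8 + S\right) = \left(S + 3\right) \left(8 + S\right) = \left(3 + S\right) \left(8 + S\right)$)
$r^{2}{\left(\frac{1}{C} \right)} = \left(24 + \left(\frac{1}{25}\right)^{2} + \frac{11}{25}\right)^{2} = \left(24 + \left(\frac{1}{25}\right)^{2} + 11 \cdot \frac{1}{25}\right)^{2} = \left(24 + \frac{1}{625} + \frac{11}{25}\right)^{2} = \left(\frac{15276}{625}\right)^{2} = \frac{233356176}{390625}$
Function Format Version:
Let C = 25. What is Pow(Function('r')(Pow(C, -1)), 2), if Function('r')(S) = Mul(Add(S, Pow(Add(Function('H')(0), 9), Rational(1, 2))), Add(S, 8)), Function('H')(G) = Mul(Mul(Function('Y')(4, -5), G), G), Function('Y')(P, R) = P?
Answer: Rational(233356176, 390625) ≈ 597.39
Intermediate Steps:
Function('H')(G) = Mul(4, Pow(G, 2)) (Function('H')(G) = Mul(Mul(4, G), G) = Mul(4, Pow(G, 2)))
Function('r')(S) = Mul(Add(3, S), Add(8, S)) (Function('r')(S) = Mul(Add(S, Pow(Add(Mul(4, Pow(0, 2)), 9), Rational(1, 2))), Add(S, 8)) = Mul(Add(S, Pow(Add(Mul(4, 0), 9), Rational(1, 2))), Add(8, S)) = Mul(Add(S, Pow(Add(0, 9), Rational(1, 2))), Add(8, S)) = Mul(Add(S, Pow(9, Rational(1, 2))), Add(8, S)) = Mul(Add(S, 3), Add(8, S)) = Mul(Add(3, S), Add(8, S)))
Pow(Function('r')(Pow(C, -1)), 2) = Pow(Add(24, Pow(Pow(25, -1), 2), Mul(11, Pow(25, -1))), 2) = Pow(Add(24, Pow(Rational(1, 25), 2), Mul(11, Rational(1, 25))), 2) = Pow(Add(24, Rational(1, 625), Rational(11, 25)), 2) = Pow(Rational(15276, 625), 2) = Rational(233356176, 390625)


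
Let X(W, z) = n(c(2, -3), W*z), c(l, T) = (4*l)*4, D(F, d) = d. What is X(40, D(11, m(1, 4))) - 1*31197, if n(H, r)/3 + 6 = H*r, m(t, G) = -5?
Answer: -50415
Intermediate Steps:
c(l, T) = 16*l
n(H, r) = -18 + 3*H*r (n(H, r) = -18 + 3*(H*r) = -18 + 3*H*r)
X(W, z) = -18 + 96*W*z (X(W, z) = -18 + 3*(16*2)*(W*z) = -18 + 3*32*(W*z) = -18 + 96*W*z)
X(40, D(11, m(1, 4))) - 1*31197 = (-18 + 96*40*(-5)) - 1*31197 = (-18 - 19200) - 31197 = -19218 - 31197 = -50415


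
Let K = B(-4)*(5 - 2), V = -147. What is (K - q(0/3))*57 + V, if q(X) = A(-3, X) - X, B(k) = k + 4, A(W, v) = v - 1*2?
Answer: -33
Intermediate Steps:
A(W, v) = -2 + v (A(W, v) = v - 2 = -2 + v)
B(k) = 4 + k
q(X) = -2 (q(X) = (-2 + X) - X = -2)
K = 0 (K = (4 - 4)*(5 - 2) = 0*3 = 0)
(K - q(0/3))*57 + V = (0 - 1*(-2))*57 - 147 = (0 + 2)*57 - 147 = 2*57 - 147 = 114 - 147 = -33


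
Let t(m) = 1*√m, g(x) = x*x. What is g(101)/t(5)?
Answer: 10201*√5/5 ≈ 4562.0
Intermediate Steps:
g(x) = x²
t(m) = √m
g(101)/t(5) = 101²/√5 = (√5/5)*10201 = 10201*√5/5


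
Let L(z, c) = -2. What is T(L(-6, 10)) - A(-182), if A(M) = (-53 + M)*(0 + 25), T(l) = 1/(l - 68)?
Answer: 411249/70 ≈ 5875.0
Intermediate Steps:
T(l) = 1/(-68 + l)
A(M) = -1325 + 25*M (A(M) = (-53 + M)*25 = -1325 + 25*M)
T(L(-6, 10)) - A(-182) = 1/(-68 - 2) - (-1325 + 25*(-182)) = 1/(-70) - (-1325 - 4550) = -1/70 - 1*(-5875) = -1/70 + 5875 = 411249/70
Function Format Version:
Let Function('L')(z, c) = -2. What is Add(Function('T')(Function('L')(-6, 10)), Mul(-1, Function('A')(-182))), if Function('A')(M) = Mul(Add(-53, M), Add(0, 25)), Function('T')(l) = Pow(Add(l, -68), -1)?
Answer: Rational(411249, 70) ≈ 5875.0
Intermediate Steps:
Function('T')(l) = Pow(Add(-68, l), -1)
Function('A')(M) = Add(-1325, Mul(25, M)) (Function('A')(M) = Mul(Add(-53, M), 25) = Add(-1325, Mul(25, M)))
Add(Function('T')(Function('L')(-6, 10)), Mul(-1, Function('A')(-182))) = Add(Pow(Add(-68, -2), -1), Mul(-1, Add(-1325, Mul(25, -182)))) = Add(Pow(-70, -1), Mul(-1, Add(-1325, -4550))) = Add(Rational(-1, 70), Mul(-1, -5875)) = Add(Rational(-1, 70), 5875) = Rational(411249, 70)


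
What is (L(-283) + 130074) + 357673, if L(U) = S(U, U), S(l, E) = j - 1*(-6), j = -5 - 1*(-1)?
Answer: 487749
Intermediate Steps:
j = -4 (j = -5 + 1 = -4)
S(l, E) = 2 (S(l, E) = -4 - 1*(-6) = -4 + 6 = 2)
L(U) = 2
(L(-283) + 130074) + 357673 = (2 + 130074) + 357673 = 130076 + 357673 = 487749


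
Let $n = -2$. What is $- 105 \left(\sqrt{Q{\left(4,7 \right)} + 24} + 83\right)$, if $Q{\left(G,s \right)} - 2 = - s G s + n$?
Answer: $-8715 - 210 i \sqrt{43} \approx -8715.0 - 1377.1 i$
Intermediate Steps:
$Q{\left(G,s \right)} = - G s^{2}$ ($Q{\left(G,s \right)} = 2 + \left(- s G s - 2\right) = 2 + \left(- G s s - 2\right) = 2 - \left(2 + G s^{2}\right) = - G s^{2}$)
$- 105 \left(\sqrt{Q{\left(4,7 \right)} + 24} + 83\right) = - 105 \left(\sqrt{\left(-1\right) 4 \cdot 7^{2} + 24} + 83\right) = - 105 \left(\sqrt{\left(-1\right) 4 \cdot 49 + 24} + 83\right) = - 105 \left(\sqrt{-196 + 24} + 83\right) = - 105 \left(\sqrt{-172} + 83\right) = - 105 \left(2 i \sqrt{43} + 83\right) = - 105 \left(83 + 2 i \sqrt{43}\right) = -8715 - 210 i \sqrt{43}$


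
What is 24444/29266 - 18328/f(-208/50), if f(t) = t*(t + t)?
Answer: -20919578587/39567632 ≈ -528.70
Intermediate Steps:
f(t) = 2*t² (f(t) = t*(2*t) = 2*t²)
24444/29266 - 18328/f(-208/50) = 24444/29266 - 18328/(2*(-208/50)²) = 24444*(1/29266) - 18328/(2*(-208*1/50)²) = 12222/14633 - 18328/(2*(-104/25)²) = 12222/14633 - 18328/(2*(10816/625)) = 12222/14633 - 18328/21632/625 = 12222/14633 - 18328*625/21632 = 12222/14633 - 1431875/2704 = -20919578587/39567632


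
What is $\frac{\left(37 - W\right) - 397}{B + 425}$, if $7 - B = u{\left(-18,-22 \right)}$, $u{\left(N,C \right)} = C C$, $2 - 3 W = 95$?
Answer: $\frac{329}{52} \approx 6.3269$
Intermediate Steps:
$W = -31$ ($W = \frac{2}{3} - \frac{95}{3} = -31$)
$u{\left(N,C \right)} = C^{2}$
$B = -477$ ($B = 7 - \left(-22\right)^{2} = 7 - 484 = -477$)
$\frac{\left(37 - W\right) - 397}{B + 425} = \frac{\left(37 - -31\right) - 397}{-477 + 425} = \frac{\left(37 + 31\right) - 397}{-52} = \left(68 - 397\right) \left(- \frac{1}{52}\right) = \left(-329\right) \left(- \frac{1}{52}\right) = \frac{329}{52}$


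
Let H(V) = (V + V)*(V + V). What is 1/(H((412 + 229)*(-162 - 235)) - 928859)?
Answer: 1/259033245257 ≈ 3.8605e-12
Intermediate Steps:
H(V) = 4*V² (H(V) = (2*V)*(2*V) = 4*V²)
1/(H((412 + 229)*(-162 - 235)) - 928859) = 1/(4*((412 + 229)*(-162 - 235))² - 928859) = 1/(4*(641*(-397))² - 928859) = 1/(4*(-254477)² - 928859) = 1/(4*64758543529 - 928859) = 1/(259034174116 - 928859) = 1/259033245257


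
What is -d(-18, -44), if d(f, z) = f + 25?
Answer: -7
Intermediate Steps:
d(f, z) = 25 + f
-d(-18, -44) = -(25 - 18) = -1*7 = -7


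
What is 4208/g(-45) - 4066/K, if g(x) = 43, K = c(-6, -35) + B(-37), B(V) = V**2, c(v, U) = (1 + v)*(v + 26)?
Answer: 5165114/54567 ≈ 94.656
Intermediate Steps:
c(v, U) = (1 + v)*(26 + v)
K = 1269 (K = (26 + (-6)**2 + 27*(-6)) + (-37)**2 = (26 + 36 - 162) + 1369 = -100 + 1369 = 1269)
4208/g(-45) - 4066/K = 4208/43 - 4066/1269 = 5165114/54567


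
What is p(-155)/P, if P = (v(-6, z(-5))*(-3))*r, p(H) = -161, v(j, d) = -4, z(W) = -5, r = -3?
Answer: 161/36 ≈ 4.4722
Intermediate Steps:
P = -36 (P = -4*(-3)*(-3) = 12*(-3) = -36)
p(-155)/P = -161/(-36) = -161*(-1/36) = 161/36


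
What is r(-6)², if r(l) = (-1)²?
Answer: 1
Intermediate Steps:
r(l) = 1
r(-6)² = 1² = 1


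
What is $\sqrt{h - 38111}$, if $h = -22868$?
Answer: $17 i \sqrt{211} \approx 246.94 i$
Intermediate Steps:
$\sqrt{h - 38111} = \sqrt{-22868 - 38111} = \sqrt{-60979} = 17 i \sqrt{211}$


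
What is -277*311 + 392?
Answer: -85755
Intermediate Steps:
-277*311 + 392 = -86147 + 392 = -85755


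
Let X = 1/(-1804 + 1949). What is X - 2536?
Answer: -367719/145 ≈ -2536.0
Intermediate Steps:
X = 1/145 ≈ 0.0068966
X - 2536 = 1/145 - 2536 = -367719/145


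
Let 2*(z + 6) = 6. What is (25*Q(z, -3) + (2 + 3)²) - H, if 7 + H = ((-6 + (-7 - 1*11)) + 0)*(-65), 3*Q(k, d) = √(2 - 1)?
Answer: -4559/3 ≈ -1519.7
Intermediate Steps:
z = -3 (z = -6 + (½)*6 = -6 + 3 = -3)
Q(k, d) = ⅓ (Q(k, d) = √(2 - 1)/3 = √1/3 = (⅓)*1 = ⅓)
H = 1553 (H = -7 + ((-6 + (-7 - 1*11)) + 0)*(-65) = -7 + ((-6 + (-7 - 11)) + 0)*(-65) = -7 + ((-6 - 18) + 0)*(-65) = -7 + (-24 + 0)*(-65) = -7 - 24*(-65) = -7 + 1560 = 1553)
(25*Q(z, -3) + (2 + 3)²) - H = (25*(⅓) + (2 + 3)²) - 1*1553 = (25/3 + 5²) - 1553 = (25/3 + 25) - 1553 = 100/3 - 1553 = -4559/3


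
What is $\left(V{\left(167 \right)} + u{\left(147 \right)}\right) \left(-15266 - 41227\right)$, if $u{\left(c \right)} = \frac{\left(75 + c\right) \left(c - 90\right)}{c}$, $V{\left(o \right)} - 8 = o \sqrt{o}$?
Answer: $- \frac{260432730}{49} - 9434331 \sqrt{167} \approx -1.2723 \cdot 10^{8}$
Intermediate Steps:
$V{\left(o \right)} = 8 + o^{\frac{3}{2}}$ ($V{\left(o \right)} = 8 + o \sqrt{o} = 8 + o^{\frac{3}{2}}$)
$u{\left(c \right)} = \frac{\left(-90 + c\right) \left(75 + c\right)}{c}$ ($u{\left(c \right)} = \frac{\left(75 + c\right) \left(-90 + c\right)}{c} = \frac{\left(-90 + c\right) \left(75 + c\right)}{c}$)
$\left(V{\left(167 \right)} + u{\left(147 \right)}\right) \left(-15266 - 41227\right) = \left(\left(8 + 167^{\frac{3}{2}}\right) - \left(-132 + \frac{2250}{49}\right)\right) \left(-15266 - 41227\right) = \left(\left(8 + 167 \sqrt{167}\right) - - \frac{4218}{49}\right) \left(-56493\right) = \left(\left(8 + 167 \sqrt{167}\right) + \frac{4218}{49}\right) \left(-56493\right) = \left(\frac{4610}{49} + 167 \sqrt{167}\right) \left(-56493\right) = - \frac{260432730}{49} - 9434331 \sqrt{167}$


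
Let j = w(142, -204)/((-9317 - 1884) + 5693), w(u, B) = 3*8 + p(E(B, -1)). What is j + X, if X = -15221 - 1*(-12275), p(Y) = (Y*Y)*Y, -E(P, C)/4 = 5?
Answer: -4054648/1377 ≈ -2944.6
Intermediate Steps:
E(P, C) = -20 (E(P, C) = -4*5 = -20)
p(Y) = Y³ (p(Y) = Y²*Y = Y³)
w(u, B) = -7976 (w(u, B) = 3*8 + (-20)³ = 24 - 8000 = -7976)
j = 1994/1377 (j = -7976/((-9317 - 1884) + 5693) = -7976/(-11201 + 5693) = -7976/(-5508) = -7976*(-1/5508) = 1994/1377 ≈ 1.4481)
X = -2946 (X = -15221 + 12275 = -2946)
j + X = 1994/1377 - 2946 = -4054648/1377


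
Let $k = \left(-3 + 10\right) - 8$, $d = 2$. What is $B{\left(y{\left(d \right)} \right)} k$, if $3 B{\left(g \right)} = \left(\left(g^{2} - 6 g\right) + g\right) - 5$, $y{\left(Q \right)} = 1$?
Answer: $3$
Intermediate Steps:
$k = -1$ ($k = 7 - 8 = -1$)
$B{\left(g \right)} = - \frac{5}{3} - \frac{5 g}{3} + \frac{g^{2}}{3}$ ($B{\left(g \right)} = \frac{\left(\left(g^{2} - 6 g\right) + g\right) - 5}{3} = \frac{\left(g^{2} - 5 g\right) - 5}{3} = \frac{-5 + g^{2} - 5 g}{3} = - \frac{5}{3} - \frac{5 g}{3} + \frac{g^{2}}{3}$)
$B{\left(y{\left(d \right)} \right)} k = \left(- \frac{5}{3} - \frac{5}{3} + \frac{1^{2}}{3}\right) \left(-1\right) = \left(- \frac{5}{3} - \frac{5}{3} + \frac{1}{3} \cdot 1\right) \left(-1\right) = \left(- \frac{5}{3} - \frac{5}{3} + \frac{1}{3}\right) \left(-1\right) = \left(-3\right) \left(-1\right) = 3$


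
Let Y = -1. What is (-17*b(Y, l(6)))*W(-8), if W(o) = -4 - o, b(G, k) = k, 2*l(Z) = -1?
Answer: 34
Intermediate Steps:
l(Z) = -1/2 (l(Z) = (1/2)*(-1) = -1/2)
(-17*b(Y, l(6)))*W(-8) = (-17*(-1/2))*(-4 - 1*(-8)) = 17*(-4 + 8)/2 = (17/2)*4 = 34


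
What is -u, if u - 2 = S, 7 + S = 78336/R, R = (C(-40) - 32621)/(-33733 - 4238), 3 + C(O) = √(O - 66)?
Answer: (-2974333136*I + 5*√106)/(√106 + 32624*I) ≈ -91170.0 - 28.773*I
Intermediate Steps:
C(O) = -3 + √(-66 + O) (C(O) = -3 + √(O - 66) = -3 + √(-66 + O))
R = 32624/37971 - I*√106/37971 (R = ((-3 + √(-66 - 40)) - 32621)/(-33733 - 4238) = ((-3 + √(-106)) - 32621)/(-37971) = ((-3 + I*√106) - 32621)*(-1/37971) = (-32624 + I*√106)*(-1/37971) = 32624/37971 - I*√106/37971 ≈ 0.85918 - 0.00027114*I)
S = -7 + 78336/(32624/37971 - I*√106/37971) ≈ 91168.0 + 28.773*I
u = 48517322114167/532162741 + 1487248128*I*√106/532162741 (u = 2 + (48516257788685/532162741 + 1487248128*I*√106/532162741) = 48517322114167/532162741 + 1487248128*I*√106/532162741 ≈ 91170.0 + 28.773*I)
-u = -(48517322114167/532162741 + 1487248128*I*√106/532162741) = -48517322114167/532162741 - 1487248128*I*√106/532162741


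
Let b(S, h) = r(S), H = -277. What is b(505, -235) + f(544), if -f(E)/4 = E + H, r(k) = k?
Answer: -563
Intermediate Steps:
b(S, h) = S
f(E) = 1108 - 4*E (f(E) = -4*(E - 277) = -4*(-277 + E) = 1108 - 4*E)
b(505, -235) + f(544) = 505 + (1108 - 4*544) = 505 + (1108 - 2176) = 505 - 1068 = -563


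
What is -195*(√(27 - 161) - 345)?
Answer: 67275 - 195*I*√134 ≈ 67275.0 - 2257.3*I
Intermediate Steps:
-195*(√(27 - 161) - 345) = -195*(√(-134) - 345) = -195*(I*√134 - 345) = -195*(-345 + I*√134) = 67275 - 195*I*√134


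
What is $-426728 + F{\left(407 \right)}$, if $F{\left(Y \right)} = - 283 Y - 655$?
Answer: $-542564$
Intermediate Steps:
$F{\left(Y \right)} = -655 - 283 Y$
$-426728 + F{\left(407 \right)} = -426728 - 115836 = -542564$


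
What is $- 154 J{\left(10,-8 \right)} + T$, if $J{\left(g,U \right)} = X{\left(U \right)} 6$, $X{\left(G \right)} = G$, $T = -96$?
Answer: $7296$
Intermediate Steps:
$J{\left(g,U \right)} = 6 U$ ($J{\left(g,U \right)} = U 6 = 6 U$)
$- 154 J{\left(10,-8 \right)} + T = - 154 \cdot 6 \left(-8\right) - 96 = \left(-154\right) \left(-48\right) - 96 = 7392 - 96 = 7296$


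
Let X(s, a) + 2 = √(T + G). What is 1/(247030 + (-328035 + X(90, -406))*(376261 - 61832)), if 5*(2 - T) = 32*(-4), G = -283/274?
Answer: -141307415414910/14575026019205927796844853 - 314429*√49863890/14575026019205927796844853 ≈ -9.6953e-12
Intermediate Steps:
G = -283/274 (G = -283*1/274 = -283/274 ≈ -1.0328)
T = 138/5 (T = 2 - 32*(-4)/5 = 2 - ⅕*(-128) = 2 + 128/5 = 138/5 ≈ 27.600)
X(s, a) = -2 + √49863890/1370 (X(s, a) = -2 + √(138/5 - 283/274) = -2 + √(36397/1370) = -2 + √49863890/1370)
1/(247030 + (-328035 + X(90, -406))*(376261 - 61832)) = 1/(247030 + (-328035 + (-2 + √49863890/1370))*(376261 - 61832)) = 1/(247030 + (-328037 + √49863890/1370)*314429) = 1/(247030 + (-103144345873 + 314429*√49863890/1370)) = 1/(-103144098843 + 314429*√49863890/1370)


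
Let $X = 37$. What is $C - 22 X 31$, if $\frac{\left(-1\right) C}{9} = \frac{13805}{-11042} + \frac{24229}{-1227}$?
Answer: $- \frac{113107809593}{4516178} \approx -25045.0$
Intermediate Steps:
$C = \frac{853426059}{4516178}$ ($C = - 9 \left(\frac{13805}{-11042} + \frac{24229}{-1227}\right) = - 9 \left(13805 \left(- \frac{1}{11042}\right) + 24229 \left(- \frac{1}{1227}\right)\right) = - 9 \left(- \frac{13805}{11042} - \frac{24229}{1227}\right) = \left(-9\right) \left(- \frac{284475353}{13548534}\right) = \frac{853426059}{4516178} \approx 188.97$)
$C - 22 X 31 = \frac{853426059}{4516178} - 22 \cdot 37 \cdot 31 = \frac{853426059}{4516178} - 814 \cdot 31 = \frac{853426059}{4516178} - 25234 = - \frac{113107809593}{4516178}$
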